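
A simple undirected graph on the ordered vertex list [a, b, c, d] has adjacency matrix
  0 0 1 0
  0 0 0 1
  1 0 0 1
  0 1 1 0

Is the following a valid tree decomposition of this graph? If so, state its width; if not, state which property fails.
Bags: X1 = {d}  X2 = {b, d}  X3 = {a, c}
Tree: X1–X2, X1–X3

A tree decomposition must satisfy three properties: every vertex lies in some bag; for every edge, both endpoints lie together in some bag; and for every vertex, the bags containing it form a connected subtree. Here edge (c,d) lies in no bag, so the decomposition is invalid.

No — edge (c,d) lies in no bag.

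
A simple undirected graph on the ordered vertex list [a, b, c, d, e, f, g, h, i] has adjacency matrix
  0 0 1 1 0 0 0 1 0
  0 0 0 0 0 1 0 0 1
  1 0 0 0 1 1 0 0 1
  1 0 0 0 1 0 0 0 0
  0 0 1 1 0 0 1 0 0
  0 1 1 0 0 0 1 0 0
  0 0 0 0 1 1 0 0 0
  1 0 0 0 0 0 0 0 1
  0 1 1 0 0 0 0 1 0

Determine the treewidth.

A width-3 tree decomposition is:
Bags: B1 = {b, e, f, g}  B2 = {b, c, e, f}  B3 = {b, c, e, i}  B4 = {c, d, e, i}  B5 = {a, c, d, i}  B6 = {a, d, h, i}
Tree: B1–B2, B2–B3, B3–B4, B4–B5, B5–B6
The largest bag has 4 vertices, giving width 3; this decomposition certifies tw(G) ≤ 3. For the lower bound: the 4 vertex sets {b,f,g}, {e}, {c}, {a,d,h,i} are disjoint, each induces a connected subgraph, and every pair is joined by at least one edge of G. Contracting each set to a single vertex therefore yields K_{4} as a minor, and since treewidth is minor-monotone, tw(G) ≥ tw(K_{4}) = 3. Hence tw(G) = 3 exactly.

3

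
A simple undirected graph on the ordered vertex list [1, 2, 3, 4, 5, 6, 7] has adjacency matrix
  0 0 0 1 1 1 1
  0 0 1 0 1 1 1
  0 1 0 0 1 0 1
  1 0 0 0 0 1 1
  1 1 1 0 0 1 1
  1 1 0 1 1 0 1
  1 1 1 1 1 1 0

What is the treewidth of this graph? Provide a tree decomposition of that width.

Treewidth 3.
Bags: B1 = {2, 5, 6, 7}  B2 = {1, 5, 6, 7}  B3 = {1, 4, 6, 7}  B4 = {2, 3, 5, 7}
Tree: B1–B2, B2–B3, B1–B4

The largest bag has 4 vertices, giving width 3; this decomposition certifies tw(G) ≤ 3. On the other hand G contains the 4-clique {1, 4, 6, 7}. A clique must lie in a single bag of any decomposition, so no decomposition can have width below 3. The upper and lower bounds meet at 3, so that is the treewidth.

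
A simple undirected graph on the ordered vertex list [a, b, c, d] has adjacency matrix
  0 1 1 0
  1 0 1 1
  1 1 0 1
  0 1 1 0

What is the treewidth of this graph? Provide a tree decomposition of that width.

Treewidth 2.
One optimal decomposition is:
Bags: B1 = {a, b, c}  B2 = {b, c, d}
Tree: B1–B2

The largest bag has 3 vertices, giving width 2; this decomposition certifies tw(G) ≤ 2. For the lower bound, the 3 vertices {b, c, d} are pairwise adjacent, and any tree decomposition puts a clique entirely inside one bag — forcing width ≥ 2. Therefore the treewidth is 2.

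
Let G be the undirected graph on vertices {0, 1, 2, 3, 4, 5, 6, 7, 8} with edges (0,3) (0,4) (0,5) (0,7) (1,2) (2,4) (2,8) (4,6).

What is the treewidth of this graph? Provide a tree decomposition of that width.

Treewidth 1.
One optimal decomposition is:
Bags: B1 = {0, 4}  B2 = {2, 4}  B3 = {4, 6}  B4 = {1, 2}  B5 = {2, 8}  B6 = {0, 7}  B7 = {0, 3}  B8 = {0, 5}
Tree: B1–B2, B1–B3, B2–B4, B2–B5, B1–B6, B6–B7, B7–B8

Each bag holds 2 vertices, so the decomposition has width 1, which upper-bounds the treewidth. Since G has at least one edge (e.g. 0–4), it is not an edgeless graph, so tw(G) ≥ 1. Combining the bounds, tw(G) = 1.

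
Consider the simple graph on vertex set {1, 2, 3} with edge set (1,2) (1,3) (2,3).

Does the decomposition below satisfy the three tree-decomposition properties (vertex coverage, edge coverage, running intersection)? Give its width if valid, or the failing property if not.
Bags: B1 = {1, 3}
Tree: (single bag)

A tree decomposition must satisfy three properties: every vertex lies in some bag; for every edge, both endpoints lie together in some bag; and for every vertex, the bags containing it form a connected subtree. Here vertex 2 appears in no bag, so the decomposition is invalid.

No — vertex 2 appears in no bag.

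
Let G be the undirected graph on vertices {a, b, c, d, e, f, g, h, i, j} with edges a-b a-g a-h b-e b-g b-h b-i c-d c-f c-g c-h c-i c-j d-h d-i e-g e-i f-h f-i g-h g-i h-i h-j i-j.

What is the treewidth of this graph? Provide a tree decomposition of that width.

Treewidth 3.
One optimal decomposition is:
Bags: B1 = {c, f, h, i}  B2 = {c, g, h, i}  B3 = {b, g, h, i}  B4 = {c, h, i, j}  B5 = {c, d, h, i}  B6 = {b, e, g, i}  B7 = {a, b, g, h}
Tree: B1–B2, B2–B3, B2–B4, B2–B5, B3–B6, B3–B7

The largest bag has 4 vertices, giving width 3; this decomposition certifies tw(G) ≤ 3. On the other hand G contains the 4-clique {b, e, g, i}. A clique must lie in a single bag of any decomposition, so no decomposition can have width below 3. Therefore the treewidth is 3.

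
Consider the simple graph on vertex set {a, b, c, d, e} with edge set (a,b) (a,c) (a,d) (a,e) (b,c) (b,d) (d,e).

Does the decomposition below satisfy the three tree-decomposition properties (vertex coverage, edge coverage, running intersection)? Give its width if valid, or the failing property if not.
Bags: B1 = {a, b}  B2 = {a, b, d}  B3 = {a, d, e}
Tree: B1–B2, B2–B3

No — vertex c appears in no bag.

A tree decomposition must satisfy three properties: every vertex lies in some bag; for every edge, both endpoints lie together in some bag; and for every vertex, the bags containing it form a connected subtree. Here vertex c appears in no bag, so the decomposition is invalid.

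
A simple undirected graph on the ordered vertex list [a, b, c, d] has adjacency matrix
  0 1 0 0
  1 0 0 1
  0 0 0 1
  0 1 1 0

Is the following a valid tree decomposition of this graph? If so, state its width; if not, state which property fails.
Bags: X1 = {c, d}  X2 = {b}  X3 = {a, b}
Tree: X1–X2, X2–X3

No — edge (d,b) lies in no bag.

A tree decomposition must satisfy three properties: every vertex lies in some bag; for every edge, both endpoints lie together in some bag; and for every vertex, the bags containing it form a connected subtree. Here edge (d,b) lies in no bag, so the decomposition is invalid.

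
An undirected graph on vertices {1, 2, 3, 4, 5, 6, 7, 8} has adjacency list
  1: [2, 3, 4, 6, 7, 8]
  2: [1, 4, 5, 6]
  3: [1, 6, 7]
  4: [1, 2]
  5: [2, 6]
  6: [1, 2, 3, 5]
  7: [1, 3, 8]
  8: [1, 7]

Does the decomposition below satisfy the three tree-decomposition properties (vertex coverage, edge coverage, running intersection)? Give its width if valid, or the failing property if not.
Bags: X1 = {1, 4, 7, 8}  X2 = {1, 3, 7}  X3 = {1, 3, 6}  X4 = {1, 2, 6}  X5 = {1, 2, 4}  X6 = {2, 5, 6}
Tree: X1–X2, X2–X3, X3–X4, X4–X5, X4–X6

No — bags containing vertex 4 are not connected in the tree.

A tree decomposition must satisfy three properties: every vertex lies in some bag; for every edge, both endpoints lie together in some bag; and for every vertex, the bags containing it form a connected subtree. Here bags containing vertex 4 are not connected in the tree, so the decomposition is invalid.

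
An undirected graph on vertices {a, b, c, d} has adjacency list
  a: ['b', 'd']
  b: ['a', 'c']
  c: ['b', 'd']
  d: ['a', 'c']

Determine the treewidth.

A width-2 tree decomposition is:
Bags: B1 = {a, b, c}  B2 = {a, c, d}
Tree: B1–B2
The largest bag has 3 vertices, giving width 2; this decomposition certifies tw(G) ≤ 2. Since a–b–c–d–a is a cycle in G, G is not acyclic. Forests are exactly the graphs of treewidth ≤ 1, so tw(G) ≥ 2. The upper and lower bounds meet at 2, so that is the treewidth.

2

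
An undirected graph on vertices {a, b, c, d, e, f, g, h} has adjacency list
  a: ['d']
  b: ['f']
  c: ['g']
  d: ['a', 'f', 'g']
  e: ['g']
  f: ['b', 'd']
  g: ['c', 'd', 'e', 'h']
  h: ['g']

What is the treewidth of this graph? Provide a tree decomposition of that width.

Each bag holds 2 vertices, so the decomposition has width 1, which upper-bounds the treewidth. Since G has at least one edge (e.g. e–g), it is not an edgeless graph, so tw(G) ≥ 1. Therefore the treewidth is 1.

Treewidth 1.
One such decomposition:
Bags: B1 = {e, g}  B2 = {d, g}  B3 = {g, h}  B4 = {a, d}  B5 = {c, g}  B6 = {d, f}  B7 = {b, f}
Tree: B1–B2, B2–B3, B2–B4, B3–B5, B2–B6, B6–B7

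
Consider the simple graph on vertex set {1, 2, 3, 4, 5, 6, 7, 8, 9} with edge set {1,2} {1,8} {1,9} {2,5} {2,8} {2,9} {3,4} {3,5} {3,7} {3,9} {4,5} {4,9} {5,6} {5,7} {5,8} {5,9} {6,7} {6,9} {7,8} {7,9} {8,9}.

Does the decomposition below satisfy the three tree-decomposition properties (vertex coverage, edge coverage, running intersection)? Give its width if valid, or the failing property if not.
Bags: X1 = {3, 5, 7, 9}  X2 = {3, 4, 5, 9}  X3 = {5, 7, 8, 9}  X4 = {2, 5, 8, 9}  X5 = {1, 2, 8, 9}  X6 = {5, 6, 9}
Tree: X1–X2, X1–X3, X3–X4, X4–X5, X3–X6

No — edge (7,6) lies in no bag.

A tree decomposition must satisfy three properties: every vertex lies in some bag; for every edge, both endpoints lie together in some bag; and for every vertex, the bags containing it form a connected subtree. Here edge (7,6) lies in no bag, so the decomposition is invalid.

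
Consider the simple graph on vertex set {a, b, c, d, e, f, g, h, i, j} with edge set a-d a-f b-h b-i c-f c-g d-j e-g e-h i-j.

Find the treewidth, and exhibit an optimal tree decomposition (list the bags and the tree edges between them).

Treewidth 2.
One such decomposition:
Bags: B1 = {c, e, g}  B2 = {c, e, h}  B3 = {b, c, h}  B4 = {b, c, i}  B5 = {c, i, j}  B6 = {c, d, j}  B7 = {a, c, d}  B8 = {a, c, f}
Tree: B1–B2, B2–B3, B3–B4, B4–B5, B5–B6, B6–B7, B7–B8

The largest bag has 3 vertices, giving width 2; this decomposition certifies tw(G) ≤ 2. Since c–g–e–h–b–i–j–d–a–f–c is a cycle in G, G is not acyclic. Forests are exactly the graphs of treewidth ≤ 1, so tw(G) ≥ 2. Combining the bounds, tw(G) = 2.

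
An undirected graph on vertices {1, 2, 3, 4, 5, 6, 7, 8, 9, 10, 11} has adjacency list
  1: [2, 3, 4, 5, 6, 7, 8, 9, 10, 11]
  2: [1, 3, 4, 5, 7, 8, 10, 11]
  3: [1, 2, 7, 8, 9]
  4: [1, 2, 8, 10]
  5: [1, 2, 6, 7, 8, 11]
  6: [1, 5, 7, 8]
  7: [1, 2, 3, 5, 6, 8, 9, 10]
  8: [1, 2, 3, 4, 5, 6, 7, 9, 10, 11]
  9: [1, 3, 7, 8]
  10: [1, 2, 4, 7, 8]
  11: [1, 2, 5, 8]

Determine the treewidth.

4

A width-4 tree decomposition is:
Bags: B1 = {1, 5, 6, 7, 8}  B2 = {1, 2, 5, 7, 8}  B3 = {1, 2, 7, 8, 10}  B4 = {1, 2, 3, 7, 8}  B5 = {1, 3, 7, 8, 9}  B6 = {1, 2, 5, 8, 11}  B7 = {1, 2, 4, 8, 10}
Tree: B1–B2, B2–B3, B2–B4, B4–B5, B2–B6, B3–B7
Each bag holds 5 vertices, so the decomposition has width 4, which upper-bounds the treewidth. For the lower bound, the 5 vertices {1, 3, 7, 8, 9} are pairwise adjacent, and any tree decomposition puts a clique entirely inside one bag — forcing width ≥ 4. Hence tw(G) = 4 exactly.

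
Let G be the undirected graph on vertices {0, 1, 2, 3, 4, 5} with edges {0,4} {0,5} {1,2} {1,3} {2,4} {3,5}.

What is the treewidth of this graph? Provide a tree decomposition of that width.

Treewidth 2.
Bags: B1 = {0, 3, 5}  B2 = {0, 1, 3}  B3 = {0, 1, 2}  B4 = {0, 2, 4}
Tree: B1–B2, B2–B3, B3–B4

Each bag holds 3 vertices, so the decomposition has width 2, which upper-bounds the treewidth. Since 0–5–3–1–2–4–0 is a cycle in G, G is not acyclic. Forests are exactly the graphs of treewidth ≤ 1, so tw(G) ≥ 2. The upper and lower bounds meet at 2, so that is the treewidth.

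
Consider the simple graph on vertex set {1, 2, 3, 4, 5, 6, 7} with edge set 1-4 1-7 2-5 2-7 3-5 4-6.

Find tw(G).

A width-1 tree decomposition is:
Bags: B1 = {3, 5}  B2 = {2, 5}  B3 = {2, 7}  B4 = {1, 7}  B5 = {1, 4}  B6 = {4, 6}
Tree: B1–B2, B2–B3, B3–B4, B4–B5, B5–B6
Each bag holds 2 vertices, so the decomposition has width 1, which upper-bounds the treewidth. G has an edge, so its treewidth is at least 1. Therefore the treewidth is 1.

1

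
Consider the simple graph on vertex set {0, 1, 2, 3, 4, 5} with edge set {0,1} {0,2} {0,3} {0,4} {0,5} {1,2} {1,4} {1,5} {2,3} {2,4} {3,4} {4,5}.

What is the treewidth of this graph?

A width-3 tree decomposition is:
Bags: B1 = {0, 1, 2, 4}  B2 = {0, 1, 4, 5}  B3 = {0, 2, 3, 4}
Tree: B1–B2, B1–B3
Every bag has size at most 4, so the width is 4 − 1 = 3 and tw(G) ≤ 3. On the other hand G contains the 4-clique {0, 1, 2, 4}. A clique must lie in a single bag of any decomposition, so no decomposition can have width below 3. Combining the bounds, tw(G) = 3.

3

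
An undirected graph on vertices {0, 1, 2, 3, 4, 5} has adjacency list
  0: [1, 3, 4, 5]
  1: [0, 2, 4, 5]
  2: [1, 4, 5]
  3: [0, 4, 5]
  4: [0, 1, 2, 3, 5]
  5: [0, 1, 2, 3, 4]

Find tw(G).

A width-3 tree decomposition is:
Bags: B1 = {0, 1, 4, 5}  B2 = {1, 2, 4, 5}  B3 = {0, 3, 4, 5}
Tree: B1–B2, B1–B3
Each bag holds 4 vertices, so the decomposition has width 3, which upper-bounds the treewidth. On the other hand G contains the 4-clique {0, 1, 4, 5}. A clique must lie in a single bag of any decomposition, so no decomposition can have width below 3. The upper and lower bounds meet at 3, so that is the treewidth.

3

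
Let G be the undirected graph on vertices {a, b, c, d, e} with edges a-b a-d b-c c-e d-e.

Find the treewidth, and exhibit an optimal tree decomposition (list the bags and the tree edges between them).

The largest bag has 3 vertices, giving width 2; this decomposition certifies tw(G) ≤ 2. For the lower bound, G contains the cycle e–d–a–b–c–e, so G is not a forest; only forests have treewidth ≤ 1, hence tw(G) ≥ 2. The upper and lower bounds meet at 2, so that is the treewidth.

Treewidth 2.
One such decomposition:
Bags: B1 = {a, d, e}  B2 = {a, b, e}  B3 = {b, c, e}
Tree: B1–B2, B2–B3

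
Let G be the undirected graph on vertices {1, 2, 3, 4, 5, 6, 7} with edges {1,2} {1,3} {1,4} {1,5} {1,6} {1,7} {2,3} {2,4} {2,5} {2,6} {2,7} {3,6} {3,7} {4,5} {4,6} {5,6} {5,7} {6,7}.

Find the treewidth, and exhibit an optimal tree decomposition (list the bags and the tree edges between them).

The largest bag has 5 vertices, giving width 4; this decomposition certifies tw(G) ≤ 4. Conversely, {1, 2, 3, 6, 7} is a clique of size 5, and the vertices of any clique must share a bag in every tree decomposition; so some bag has ≥ 5 vertices and tw(G) ≥ 4. Hence tw(G) = 4 exactly.

Treewidth 4.
One such decomposition:
Bags: B1 = {1, 2, 5, 6, 7}  B2 = {1, 2, 3, 6, 7}  B3 = {1, 2, 4, 5, 6}
Tree: B1–B2, B1–B3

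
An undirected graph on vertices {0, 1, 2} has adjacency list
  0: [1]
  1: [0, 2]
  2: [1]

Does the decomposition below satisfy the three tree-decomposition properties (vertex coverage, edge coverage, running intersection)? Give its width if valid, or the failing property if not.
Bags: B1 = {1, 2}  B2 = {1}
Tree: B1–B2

A tree decomposition must satisfy three properties: every vertex lies in some bag; for every edge, both endpoints lie together in some bag; and for every vertex, the bags containing it form a connected subtree. Here vertex 0 appears in no bag, so the decomposition is invalid.

No — vertex 0 appears in no bag.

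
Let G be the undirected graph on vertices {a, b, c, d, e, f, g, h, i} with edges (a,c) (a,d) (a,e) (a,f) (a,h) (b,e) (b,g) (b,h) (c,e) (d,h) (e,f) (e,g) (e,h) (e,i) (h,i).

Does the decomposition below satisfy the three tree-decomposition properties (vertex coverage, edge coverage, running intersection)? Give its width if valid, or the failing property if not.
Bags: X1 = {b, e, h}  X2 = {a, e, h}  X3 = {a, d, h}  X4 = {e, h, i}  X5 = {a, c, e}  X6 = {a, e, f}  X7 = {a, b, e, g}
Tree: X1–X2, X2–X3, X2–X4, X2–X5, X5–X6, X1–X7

No — bags containing vertex a are not connected in the tree.

A tree decomposition must satisfy three properties: every vertex lies in some bag; for every edge, both endpoints lie together in some bag; and for every vertex, the bags containing it form a connected subtree. Here bags containing vertex a are not connected in the tree, so the decomposition is invalid.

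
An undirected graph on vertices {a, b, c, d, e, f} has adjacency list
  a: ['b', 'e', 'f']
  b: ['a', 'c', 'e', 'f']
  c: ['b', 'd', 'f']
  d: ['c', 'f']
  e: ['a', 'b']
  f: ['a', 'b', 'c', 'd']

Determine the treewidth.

2

A width-2 tree decomposition is:
Bags: B1 = {a, b, f}  B2 = {b, c, f}  B3 = {a, b, e}  B4 = {c, d, f}
Tree: B1–B2, B1–B3, B2–B4
Every bag has size at most 3, so the width is 3 − 1 = 2 and tw(G) ≤ 2. On the other hand G contains the 3-clique {a, b, e}. A clique must lie in a single bag of any decomposition, so no decomposition can have width below 2. Hence tw(G) = 2 exactly.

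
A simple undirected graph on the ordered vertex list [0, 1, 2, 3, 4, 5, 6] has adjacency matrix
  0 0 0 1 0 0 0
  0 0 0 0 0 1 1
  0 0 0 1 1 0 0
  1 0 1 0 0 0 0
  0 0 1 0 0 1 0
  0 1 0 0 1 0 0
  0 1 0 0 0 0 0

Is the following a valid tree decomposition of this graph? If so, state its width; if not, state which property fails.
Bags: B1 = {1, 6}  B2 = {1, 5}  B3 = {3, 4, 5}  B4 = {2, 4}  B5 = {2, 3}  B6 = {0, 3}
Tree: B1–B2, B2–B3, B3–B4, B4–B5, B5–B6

No — bags containing vertex 3 are not connected in the tree.

A tree decomposition must satisfy three properties: every vertex lies in some bag; for every edge, both endpoints lie together in some bag; and for every vertex, the bags containing it form a connected subtree. Here bags containing vertex 3 are not connected in the tree, so the decomposition is invalid.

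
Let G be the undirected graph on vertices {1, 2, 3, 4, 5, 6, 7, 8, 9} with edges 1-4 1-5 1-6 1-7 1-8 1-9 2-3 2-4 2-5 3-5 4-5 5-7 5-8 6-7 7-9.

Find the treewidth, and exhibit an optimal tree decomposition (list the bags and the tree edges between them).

Every bag has size at most 3, so the width is 3 − 1 = 2 and tw(G) ≤ 2. On the other hand G contains the 3-clique {1, 7, 9}. A clique must lie in a single bag of any decomposition, so no decomposition can have width below 2. Hence tw(G) = 2 exactly.

Treewidth 2.
Bags: B1 = {1, 5, 7}  B2 = {1, 4, 5}  B3 = {2, 4, 5}  B4 = {1, 7, 9}  B5 = {2, 3, 5}  B6 = {1, 5, 8}  B7 = {1, 6, 7}
Tree: B1–B2, B2–B3, B1–B4, B3–B5, B1–B6, B4–B7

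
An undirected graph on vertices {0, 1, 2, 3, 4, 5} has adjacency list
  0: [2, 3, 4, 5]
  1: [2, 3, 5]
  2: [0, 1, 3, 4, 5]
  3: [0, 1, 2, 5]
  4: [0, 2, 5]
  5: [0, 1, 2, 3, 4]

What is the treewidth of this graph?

A width-3 tree decomposition is:
Bags: B1 = {1, 2, 3, 5}  B2 = {0, 2, 3, 5}  B3 = {0, 2, 4, 5}
Tree: B1–B2, B2–B3
The largest bag has 4 vertices, giving width 3; this decomposition certifies tw(G) ≤ 3. Conversely, {0, 2, 3, 5} is a clique of size 4, and the vertices of any clique must share a bag in every tree decomposition; so some bag has ≥ 4 vertices and tw(G) ≥ 3. The upper and lower bounds meet at 3, so that is the treewidth.

3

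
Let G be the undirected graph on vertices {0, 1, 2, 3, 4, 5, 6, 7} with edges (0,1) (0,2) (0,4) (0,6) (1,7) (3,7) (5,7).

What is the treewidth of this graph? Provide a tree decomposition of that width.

Each bag holds 2 vertices, so the decomposition has width 1, which upper-bounds the treewidth. G has an edge, so its treewidth is at least 1. Hence tw(G) = 1 exactly.

Treewidth 1.
One such decomposition:
Bags: B1 = {0, 6}  B2 = {0, 1}  B3 = {1, 7}  B4 = {3, 7}  B5 = {5, 7}  B6 = {0, 2}  B7 = {0, 4}
Tree: B1–B2, B2–B3, B3–B4, B3–B5, B2–B6, B1–B7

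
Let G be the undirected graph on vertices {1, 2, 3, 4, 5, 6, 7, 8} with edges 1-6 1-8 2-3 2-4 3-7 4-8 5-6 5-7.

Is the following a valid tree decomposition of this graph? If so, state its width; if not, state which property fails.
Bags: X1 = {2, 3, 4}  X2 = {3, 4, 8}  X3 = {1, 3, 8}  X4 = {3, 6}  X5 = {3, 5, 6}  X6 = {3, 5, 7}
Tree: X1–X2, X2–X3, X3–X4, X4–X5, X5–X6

A tree decomposition must satisfy three properties: every vertex lies in some bag; for every edge, both endpoints lie together in some bag; and for every vertex, the bags containing it form a connected subtree. Here edge (1,6) lies in no bag, so the decomposition is invalid.

No — edge (1,6) lies in no bag.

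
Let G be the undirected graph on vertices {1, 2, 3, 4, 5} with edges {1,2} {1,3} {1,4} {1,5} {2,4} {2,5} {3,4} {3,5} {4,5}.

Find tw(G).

3

A width-3 tree decomposition is:
Bags: B1 = {1, 2, 4, 5}  B2 = {1, 3, 4, 5}
Tree: B1–B2
Every bag has size at most 4, so the width is 4 − 1 = 3 and tw(G) ≤ 3. On the other hand G contains the 4-clique {1, 2, 4, 5}. A clique must lie in a single bag of any decomposition, so no decomposition can have width below 3. Combining the bounds, tw(G) = 3.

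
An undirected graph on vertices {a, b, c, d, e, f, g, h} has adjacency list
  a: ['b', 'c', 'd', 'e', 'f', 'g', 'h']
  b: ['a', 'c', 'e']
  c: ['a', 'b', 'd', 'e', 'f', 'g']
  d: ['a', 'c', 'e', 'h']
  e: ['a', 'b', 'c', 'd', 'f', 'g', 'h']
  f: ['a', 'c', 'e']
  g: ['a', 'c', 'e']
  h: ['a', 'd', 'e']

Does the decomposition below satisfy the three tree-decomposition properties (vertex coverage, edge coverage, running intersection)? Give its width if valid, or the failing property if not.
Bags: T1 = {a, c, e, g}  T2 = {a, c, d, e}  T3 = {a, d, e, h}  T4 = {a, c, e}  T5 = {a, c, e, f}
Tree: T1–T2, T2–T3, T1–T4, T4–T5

A tree decomposition must satisfy three properties: every vertex lies in some bag; for every edge, both endpoints lie together in some bag; and for every vertex, the bags containing it form a connected subtree. Here vertex b appears in no bag, so the decomposition is invalid.

No — vertex b appears in no bag.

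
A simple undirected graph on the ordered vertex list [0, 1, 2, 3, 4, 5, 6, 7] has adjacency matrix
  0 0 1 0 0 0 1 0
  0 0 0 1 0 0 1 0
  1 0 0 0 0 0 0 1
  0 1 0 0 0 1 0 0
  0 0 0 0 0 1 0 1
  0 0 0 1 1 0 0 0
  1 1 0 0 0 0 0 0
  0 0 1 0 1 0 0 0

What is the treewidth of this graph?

2

A width-2 tree decomposition is:
Bags: B1 = {1, 3, 6}  B2 = {3, 5, 6}  B3 = {4, 5, 6}  B4 = {4, 6, 7}  B5 = {2, 6, 7}  B6 = {0, 2, 6}
Tree: B1–B2, B2–B3, B3–B4, B4–B5, B5–B6
Each bag holds 3 vertices, so the decomposition has width 2, which upper-bounds the treewidth. Since 6–1–3–5–4–7–2–0–6 is a cycle in G, G is not acyclic. Forests are exactly the graphs of treewidth ≤ 1, so tw(G) ≥ 2. Therefore the treewidth is 2.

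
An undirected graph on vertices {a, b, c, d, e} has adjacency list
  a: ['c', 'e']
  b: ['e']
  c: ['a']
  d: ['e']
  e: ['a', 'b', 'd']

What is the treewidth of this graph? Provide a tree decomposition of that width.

Each bag holds 2 vertices, so the decomposition has width 1, which upper-bounds the treewidth. Since G has at least one edge (e.g. a–e), it is not an edgeless graph, so tw(G) ≥ 1. Combining the bounds, tw(G) = 1.

Treewidth 1.
One optimal decomposition is:
Bags: B1 = {a, e}  B2 = {d, e}  B3 = {a, c}  B4 = {b, e}
Tree: B1–B2, B1–B3, B1–B4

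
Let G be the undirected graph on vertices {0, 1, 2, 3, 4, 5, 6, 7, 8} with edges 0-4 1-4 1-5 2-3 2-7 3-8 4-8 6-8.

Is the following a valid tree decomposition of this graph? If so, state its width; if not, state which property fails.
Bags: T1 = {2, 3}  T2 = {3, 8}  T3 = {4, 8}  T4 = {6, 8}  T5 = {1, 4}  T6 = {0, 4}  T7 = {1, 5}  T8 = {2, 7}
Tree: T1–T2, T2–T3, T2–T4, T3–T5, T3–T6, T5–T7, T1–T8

Yes; width 1.

Checking the three conditions: (i) the bags cover all of {0, 1, 2, 3, 4, 5, 6, 7, 8}; (ii) for each edge, some bag contains both endpoints; (iii) the bags containing any fixed vertex form a subtree. All hold, so the decomposition is valid with width 2 − 1 = 1.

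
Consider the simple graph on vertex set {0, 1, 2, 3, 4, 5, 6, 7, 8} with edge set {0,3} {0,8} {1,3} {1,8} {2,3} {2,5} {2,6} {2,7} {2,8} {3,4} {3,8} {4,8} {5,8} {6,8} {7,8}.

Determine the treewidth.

2

A width-2 tree decomposition is:
Bags: B1 = {0, 3, 8}  B2 = {2, 3, 8}  B3 = {2, 5, 8}  B4 = {3, 4, 8}  B5 = {2, 7, 8}  B6 = {2, 6, 8}  B7 = {1, 3, 8}
Tree: B1–B2, B2–B3, B1–B4, B2–B5, B3–B6, B4–B7
The largest bag has 3 vertices, giving width 2; this decomposition certifies tw(G) ≤ 2. On the other hand G contains the 3-clique {0, 3, 8}. A clique must lie in a single bag of any decomposition, so no decomposition can have width below 2. Therefore the treewidth is 2.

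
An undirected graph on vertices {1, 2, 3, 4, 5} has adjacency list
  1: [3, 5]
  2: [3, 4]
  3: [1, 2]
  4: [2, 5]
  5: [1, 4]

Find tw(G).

2

A width-2 tree decomposition is:
Bags: B1 = {2, 4, 5}  B2 = {1, 2, 5}  B3 = {1, 2, 3}
Tree: B1–B2, B2–B3
The largest bag has 3 vertices, giving width 2; this decomposition certifies tw(G) ≤ 2. The edges 2–4–5–1–3–2 form a cycle, so G is not a tree and its treewidth is at least 2. Combining the bounds, tw(G) = 2.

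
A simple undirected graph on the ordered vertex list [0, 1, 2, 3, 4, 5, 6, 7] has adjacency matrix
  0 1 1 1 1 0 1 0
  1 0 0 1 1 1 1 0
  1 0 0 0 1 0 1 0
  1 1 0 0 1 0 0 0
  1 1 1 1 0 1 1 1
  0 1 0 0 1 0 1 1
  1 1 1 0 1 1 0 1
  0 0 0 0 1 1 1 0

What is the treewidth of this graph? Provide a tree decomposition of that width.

Treewidth 3.
Bags: B1 = {1, 4, 5, 6}  B2 = {0, 1, 4, 6}  B3 = {4, 5, 6, 7}  B4 = {0, 1, 3, 4}  B5 = {0, 2, 4, 6}
Tree: B1–B2, B1–B3, B2–B4, B2–B5

Every bag has size at most 4, so the width is 4 − 1 = 3 and tw(G) ≤ 3. On the other hand G contains the 4-clique {0, 1, 3, 4}. A clique must lie in a single bag of any decomposition, so no decomposition can have width below 3. Therefore the treewidth is 3.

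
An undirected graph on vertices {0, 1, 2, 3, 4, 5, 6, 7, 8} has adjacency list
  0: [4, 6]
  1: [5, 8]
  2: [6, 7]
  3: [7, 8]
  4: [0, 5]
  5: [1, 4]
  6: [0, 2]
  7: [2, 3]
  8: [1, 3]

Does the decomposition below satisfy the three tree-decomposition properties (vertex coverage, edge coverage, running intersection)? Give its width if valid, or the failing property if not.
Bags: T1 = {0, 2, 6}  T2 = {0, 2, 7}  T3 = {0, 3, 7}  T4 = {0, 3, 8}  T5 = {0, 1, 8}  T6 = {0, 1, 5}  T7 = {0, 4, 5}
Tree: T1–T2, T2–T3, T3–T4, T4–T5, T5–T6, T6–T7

Yes; width 2.

Checking the three conditions: (i) the bags cover all of {0, 1, 2, 3, 4, 5, 6, 7, 8}; (ii) for each edge, some bag contains both endpoints; (iii) the bags containing any fixed vertex form a subtree. All hold, so the decomposition is valid with width 3 − 1 = 2.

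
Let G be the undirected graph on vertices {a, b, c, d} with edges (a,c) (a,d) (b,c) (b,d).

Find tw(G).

2

A width-2 tree decomposition is:
Bags: B1 = {b, c, d}  B2 = {a, c, d}
Tree: B1–B2
Every bag has size at most 3, so the width is 3 − 1 = 2 and tw(G) ≤ 2. For the lower bound, G contains the cycle d–b–c–a–d, so G is not a forest; only forests have treewidth ≤ 1, hence tw(G) ≥ 2. Therefore the treewidth is 2.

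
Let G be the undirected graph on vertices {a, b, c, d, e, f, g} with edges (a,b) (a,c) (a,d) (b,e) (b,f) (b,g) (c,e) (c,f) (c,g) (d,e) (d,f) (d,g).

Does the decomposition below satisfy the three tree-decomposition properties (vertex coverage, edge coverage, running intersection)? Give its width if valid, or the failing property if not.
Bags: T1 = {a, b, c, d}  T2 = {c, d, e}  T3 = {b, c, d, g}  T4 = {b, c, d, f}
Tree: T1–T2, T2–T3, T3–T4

A tree decomposition must satisfy three properties: every vertex lies in some bag; for every edge, both endpoints lie together in some bag; and for every vertex, the bags containing it form a connected subtree. Here edge (b,e) lies in no bag, so the decomposition is invalid.

No — edge (b,e) lies in no bag.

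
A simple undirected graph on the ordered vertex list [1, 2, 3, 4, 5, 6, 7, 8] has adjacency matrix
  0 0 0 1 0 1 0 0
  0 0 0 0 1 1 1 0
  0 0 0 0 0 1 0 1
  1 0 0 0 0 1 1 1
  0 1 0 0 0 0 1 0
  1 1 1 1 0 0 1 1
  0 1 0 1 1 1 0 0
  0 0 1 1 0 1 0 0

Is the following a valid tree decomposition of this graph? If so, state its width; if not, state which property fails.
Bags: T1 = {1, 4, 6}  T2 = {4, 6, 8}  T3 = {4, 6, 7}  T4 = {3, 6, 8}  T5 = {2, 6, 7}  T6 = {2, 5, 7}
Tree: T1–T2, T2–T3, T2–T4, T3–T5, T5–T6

Yes; width 2.

Vertex coverage: the bags together contain {1, 2, 3, 4, 5, 6, 7, 8}, the full vertex set. Edge coverage: each edge of G has both endpoints in at least one bag. Running intersection: for every vertex, the bags containing it form a connected subtree. All three properties hold, so this is a valid tree decomposition of width max|bag| − 1 = 2, and hence tw(G) ≤ 2.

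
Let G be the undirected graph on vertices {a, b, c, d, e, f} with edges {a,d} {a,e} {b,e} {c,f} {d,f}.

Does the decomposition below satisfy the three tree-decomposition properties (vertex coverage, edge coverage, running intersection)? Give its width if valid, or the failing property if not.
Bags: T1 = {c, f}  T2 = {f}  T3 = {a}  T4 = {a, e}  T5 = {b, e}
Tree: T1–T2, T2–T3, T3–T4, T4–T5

No — vertex d appears in no bag.

A tree decomposition must satisfy three properties: every vertex lies in some bag; for every edge, both endpoints lie together in some bag; and for every vertex, the bags containing it form a connected subtree. Here vertex d appears in no bag, so the decomposition is invalid.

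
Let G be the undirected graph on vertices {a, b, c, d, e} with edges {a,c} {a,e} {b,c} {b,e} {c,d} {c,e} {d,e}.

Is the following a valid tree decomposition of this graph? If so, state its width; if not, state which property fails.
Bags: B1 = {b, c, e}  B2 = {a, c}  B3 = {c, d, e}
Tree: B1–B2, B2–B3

No — edge (e,a) lies in no bag.

A tree decomposition must satisfy three properties: every vertex lies in some bag; for every edge, both endpoints lie together in some bag; and for every vertex, the bags containing it form a connected subtree. Here edge (e,a) lies in no bag, so the decomposition is invalid.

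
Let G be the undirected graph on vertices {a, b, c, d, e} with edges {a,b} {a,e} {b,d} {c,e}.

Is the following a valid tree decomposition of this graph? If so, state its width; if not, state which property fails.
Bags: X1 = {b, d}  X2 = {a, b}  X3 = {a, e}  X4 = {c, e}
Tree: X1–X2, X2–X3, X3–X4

Yes; width 1.

Checking the three conditions: (i) the bags cover all of {a, b, c, d, e}; (ii) for each edge, some bag contains both endpoints; (iii) the bags containing any fixed vertex form a subtree. All hold, so the decomposition is valid with width 2 − 1 = 1.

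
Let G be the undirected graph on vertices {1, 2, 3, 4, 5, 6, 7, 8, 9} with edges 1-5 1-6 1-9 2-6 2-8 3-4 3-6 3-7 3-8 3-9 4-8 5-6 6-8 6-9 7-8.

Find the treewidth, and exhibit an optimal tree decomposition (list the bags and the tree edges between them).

Each bag holds 3 vertices, so the decomposition has width 2, which upper-bounds the treewidth. For the lower bound, the 3 vertices {3, 4, 8} are pairwise adjacent, and any tree decomposition puts a clique entirely inside one bag — forcing width ≥ 2. The upper and lower bounds meet at 2, so that is the treewidth.

Treewidth 2.
Bags: B1 = {3, 6, 8}  B2 = {3, 6, 9}  B3 = {3, 7, 8}  B4 = {1, 6, 9}  B5 = {2, 6, 8}  B6 = {1, 5, 6}  B7 = {3, 4, 8}
Tree: B1–B2, B1–B3, B2–B4, B1–B5, B4–B6, B3–B7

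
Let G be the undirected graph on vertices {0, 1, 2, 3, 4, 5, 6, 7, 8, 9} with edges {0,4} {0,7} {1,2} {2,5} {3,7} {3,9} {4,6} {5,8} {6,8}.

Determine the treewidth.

1

A width-1 tree decomposition is:
Bags: B1 = {3, 9}  B2 = {3, 7}  B3 = {0, 7}  B4 = {0, 4}  B5 = {4, 6}  B6 = {6, 8}  B7 = {5, 8}  B8 = {2, 5}  B9 = {1, 2}
Tree: B1–B2, B2–B3, B3–B4, B4–B5, B5–B6, B6–B7, B7–B8, B8–B9
Every bag has size at most 2, so the width is 2 − 1 = 1 and tw(G) ≤ 1. Any graph with an edge has treewidth ≥ 1, and G has the edge 9–3. The upper and lower bounds meet at 1, so that is the treewidth.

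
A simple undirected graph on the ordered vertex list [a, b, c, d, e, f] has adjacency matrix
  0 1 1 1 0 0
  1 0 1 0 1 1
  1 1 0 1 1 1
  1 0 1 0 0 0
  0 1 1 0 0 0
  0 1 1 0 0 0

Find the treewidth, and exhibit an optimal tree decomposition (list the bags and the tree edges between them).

Treewidth 2.
One such decomposition:
Bags: B1 = {b, c, e}  B2 = {a, b, c}  B3 = {a, c, d}  B4 = {b, c, f}
Tree: B1–B2, B2–B3, B2–B4

Every bag has size at most 3, so the width is 3 − 1 = 2 and tw(G) ≤ 2. Conversely, {a, c, d} is a clique of size 3, and the vertices of any clique must share a bag in every tree decomposition; so some bag has ≥ 3 vertices and tw(G) ≥ 2. Combining the bounds, tw(G) = 2.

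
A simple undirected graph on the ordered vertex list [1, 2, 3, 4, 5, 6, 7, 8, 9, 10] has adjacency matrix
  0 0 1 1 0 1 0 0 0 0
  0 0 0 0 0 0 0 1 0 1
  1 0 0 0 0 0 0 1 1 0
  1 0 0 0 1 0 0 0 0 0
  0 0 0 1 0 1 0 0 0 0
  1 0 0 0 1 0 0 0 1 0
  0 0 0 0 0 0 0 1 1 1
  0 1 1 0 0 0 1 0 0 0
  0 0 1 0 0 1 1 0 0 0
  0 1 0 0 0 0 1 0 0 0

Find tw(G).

A width-2 tree decomposition is:
Bags: B1 = {2, 8, 10}  B2 = {7, 8, 10}  B3 = {3, 7, 8}  B4 = {3, 7, 9}  B5 = {1, 3, 9}  B6 = {1, 6, 9}  B7 = {1, 4, 6}  B8 = {4, 5, 6}
Tree: B1–B2, B2–B3, B3–B4, B4–B5, B5–B6, B6–B7, B7–B8
Each bag holds 3 vertices, so the decomposition has width 2, which upper-bounds the treewidth. For the lower bound, G contains the cycle 2–10–7–8–2, so G is not a forest; only forests have treewidth ≤ 1, hence tw(G) ≥ 2. Combining the bounds, tw(G) = 2.

2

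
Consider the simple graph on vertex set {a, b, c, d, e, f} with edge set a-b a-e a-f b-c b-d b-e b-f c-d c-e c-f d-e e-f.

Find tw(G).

3

A width-3 tree decomposition is:
Bags: B1 = {b, c, e, f}  B2 = {b, c, d, e}  B3 = {a, b, e, f}
Tree: B1–B2, B1–B3
Every bag has size at most 4, so the width is 4 − 1 = 3 and tw(G) ≤ 3. On the other hand G contains the 4-clique {b, c, d, e}. A clique must lie in a single bag of any decomposition, so no decomposition can have width below 3. Combining the bounds, tw(G) = 3.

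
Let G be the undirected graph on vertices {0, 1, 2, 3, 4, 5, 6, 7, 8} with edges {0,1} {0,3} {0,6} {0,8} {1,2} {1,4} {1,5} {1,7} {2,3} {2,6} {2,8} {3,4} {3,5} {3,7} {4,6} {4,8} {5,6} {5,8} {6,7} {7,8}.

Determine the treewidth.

4

A width-4 tree decomposition is:
Bags: B1 = {0, 1, 3, 6, 8}  B2 = {1, 3, 6, 7, 8}  B3 = {1, 2, 3, 6, 8}  B4 = {1, 3, 5, 6, 8}  B5 = {1, 3, 4, 6, 8}
Tree: B1–B2, B2–B3, B3–B4, B4–B5
Every bag has size at most 5, so the width is 5 − 1 = 4 and tw(G) ≤ 4. For the lower bound: the 5 vertex sets {0,8}, {6,7}, {1,2}, {3}, {5} are disjoint, each induces a connected subgraph, and every pair is joined by at least one edge of G. Contracting each set to a single vertex therefore yields K_{5} as a minor, and since treewidth is minor-monotone, tw(G) ≥ tw(K_{5}) = 4. Therefore the treewidth is 4.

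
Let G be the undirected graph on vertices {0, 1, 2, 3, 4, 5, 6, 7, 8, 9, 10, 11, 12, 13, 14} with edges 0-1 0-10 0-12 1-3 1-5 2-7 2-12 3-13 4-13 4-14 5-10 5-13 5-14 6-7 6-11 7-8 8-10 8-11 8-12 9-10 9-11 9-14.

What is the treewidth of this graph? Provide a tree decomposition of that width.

Treewidth 3.
One such decomposition:
Bags: B1 = {2, 6, 7, 12}  B2 = {6, 7, 8, 12}  B3 = {6, 8, 11, 12}  B4 = {0, 8, 11, 12}  B5 = {0, 8, 10, 11}  B6 = {0, 9, 10, 11}  B7 = {0, 1, 9, 10}  B8 = {1, 5, 9, 10}  B9 = {1, 5, 9, 14}  B10 = {1, 3, 5, 14}  B11 = {3, 5, 13, 14}  B12 = {3, 4, 13, 14}
Tree: B1–B2, B2–B3, B3–B4, B4–B5, B5–B6, B6–B7, B7–B8, B8–B9, B9–B10, B10–B11, B11–B12

The largest bag has 4 vertices, giving width 3; this decomposition certifies tw(G) ≤ 3. For the lower bound: the 4 vertex sets {2,6,7}, {12}, {8}, {0,9,10,11} are disjoint, each induces a connected subgraph, and every pair is joined by at least one edge of G. Contracting each set to a single vertex therefore yields K_{4} as a minor, and since treewidth is minor-monotone, tw(G) ≥ tw(K_{4}) = 3. Hence tw(G) = 3 exactly.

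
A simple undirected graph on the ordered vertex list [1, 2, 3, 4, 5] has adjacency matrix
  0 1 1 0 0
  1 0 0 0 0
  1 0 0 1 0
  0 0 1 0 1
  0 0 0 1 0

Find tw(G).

A width-1 tree decomposition is:
Bags: B1 = {3, 4}  B2 = {4, 5}  B3 = {1, 3}  B4 = {1, 2}
Tree: B1–B2, B1–B3, B3–B4
The largest bag has 2 vertices, giving width 1; this decomposition certifies tw(G) ≤ 1. Since G has at least one edge (e.g. 3–4), it is not an edgeless graph, so tw(G) ≥ 1. Hence tw(G) = 1 exactly.

1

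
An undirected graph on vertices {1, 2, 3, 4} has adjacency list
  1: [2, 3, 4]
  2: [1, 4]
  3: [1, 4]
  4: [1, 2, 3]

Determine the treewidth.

2

A width-2 tree decomposition is:
Bags: B1 = {1, 3, 4}  B2 = {1, 2, 4}
Tree: B1–B2
The largest bag has 3 vertices, giving width 2; this decomposition certifies tw(G) ≤ 2. Conversely, {1, 2, 4} is a clique of size 3, and the vertices of any clique must share a bag in every tree decomposition; so some bag has ≥ 3 vertices and tw(G) ≥ 2. Hence tw(G) = 2 exactly.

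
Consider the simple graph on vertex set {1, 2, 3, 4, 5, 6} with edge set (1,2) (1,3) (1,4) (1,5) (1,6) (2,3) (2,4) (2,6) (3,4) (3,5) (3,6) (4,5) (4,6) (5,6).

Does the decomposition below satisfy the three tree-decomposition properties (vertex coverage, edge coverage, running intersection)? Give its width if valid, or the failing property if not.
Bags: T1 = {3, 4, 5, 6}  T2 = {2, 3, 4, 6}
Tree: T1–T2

No — vertex 1 appears in no bag.

A tree decomposition must satisfy three properties: every vertex lies in some bag; for every edge, both endpoints lie together in some bag; and for every vertex, the bags containing it form a connected subtree. Here vertex 1 appears in no bag, so the decomposition is invalid.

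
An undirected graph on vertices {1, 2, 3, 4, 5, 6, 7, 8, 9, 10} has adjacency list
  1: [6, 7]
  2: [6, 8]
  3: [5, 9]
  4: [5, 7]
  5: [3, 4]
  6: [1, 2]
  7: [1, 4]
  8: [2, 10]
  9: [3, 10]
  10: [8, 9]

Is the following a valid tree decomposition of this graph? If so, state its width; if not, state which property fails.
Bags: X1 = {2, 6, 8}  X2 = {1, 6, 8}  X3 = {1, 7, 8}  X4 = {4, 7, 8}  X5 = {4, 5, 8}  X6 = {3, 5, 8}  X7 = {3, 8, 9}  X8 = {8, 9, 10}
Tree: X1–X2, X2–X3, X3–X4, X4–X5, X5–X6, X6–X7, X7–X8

Checking the three conditions: (i) the bags cover all of {1, 2, 3, 4, 5, 6, 7, 8, 9, 10}; (ii) for each edge, some bag contains both endpoints; (iii) the bags containing any fixed vertex form a subtree. All hold, so the decomposition is valid with width 3 − 1 = 2.

Yes; width 2.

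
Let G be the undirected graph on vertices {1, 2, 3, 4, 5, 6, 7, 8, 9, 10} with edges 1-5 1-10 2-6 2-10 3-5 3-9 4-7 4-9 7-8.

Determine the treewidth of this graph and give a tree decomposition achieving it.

The largest bag has 2 vertices, giving width 1; this decomposition certifies tw(G) ≤ 1. Any graph with an edge has treewidth ≥ 1, and G has the edge 8–7. The upper and lower bounds meet at 1, so that is the treewidth.

Treewidth 1.
Bags: B1 = {7, 8}  B2 = {4, 7}  B3 = {4, 9}  B4 = {3, 9}  B5 = {3, 5}  B6 = {1, 5}  B7 = {1, 10}  B8 = {2, 10}  B9 = {2, 6}
Tree: B1–B2, B2–B3, B3–B4, B4–B5, B5–B6, B6–B7, B7–B8, B8–B9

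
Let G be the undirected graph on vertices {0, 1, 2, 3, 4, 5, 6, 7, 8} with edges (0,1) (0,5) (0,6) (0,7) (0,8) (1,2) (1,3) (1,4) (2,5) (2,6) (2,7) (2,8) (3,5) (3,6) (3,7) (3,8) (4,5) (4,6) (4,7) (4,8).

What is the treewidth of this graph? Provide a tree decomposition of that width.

Every bag has size at most 5, so the width is 5 − 1 = 4 and tw(G) ≤ 4. For the lower bound: the 5 vertex sets {2,5}, {4,6}, {3,7}, {0}, {1} are disjoint, each induces a connected subgraph, and every pair is joined by at least one edge of G. Contracting each set to a single vertex therefore yields K_{5} as a minor, and since treewidth is minor-monotone, tw(G) ≥ tw(K_{5}) = 4. Combining the bounds, tw(G) = 4.

Treewidth 4.
One optimal decomposition is:
Bags: B1 = {0, 2, 3, 4, 5}  B2 = {0, 2, 3, 4, 6}  B3 = {0, 2, 3, 4, 7}  B4 = {0, 1, 2, 3, 4}  B5 = {0, 2, 3, 4, 8}
Tree: B1–B2, B2–B3, B3–B4, B4–B5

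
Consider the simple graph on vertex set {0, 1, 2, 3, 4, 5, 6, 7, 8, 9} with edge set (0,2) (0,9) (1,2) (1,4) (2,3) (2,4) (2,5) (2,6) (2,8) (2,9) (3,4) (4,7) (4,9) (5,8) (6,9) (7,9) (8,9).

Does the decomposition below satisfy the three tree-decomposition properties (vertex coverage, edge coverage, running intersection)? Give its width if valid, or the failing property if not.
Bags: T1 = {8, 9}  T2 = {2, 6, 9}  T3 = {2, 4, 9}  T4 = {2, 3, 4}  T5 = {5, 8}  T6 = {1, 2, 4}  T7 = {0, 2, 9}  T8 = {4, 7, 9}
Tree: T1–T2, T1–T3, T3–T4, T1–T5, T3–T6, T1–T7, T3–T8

A tree decomposition must satisfy three properties: every vertex lies in some bag; for every edge, both endpoints lie together in some bag; and for every vertex, the bags containing it form a connected subtree. Here edge (2,8) lies in no bag, so the decomposition is invalid.

No — edge (2,8) lies in no bag.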